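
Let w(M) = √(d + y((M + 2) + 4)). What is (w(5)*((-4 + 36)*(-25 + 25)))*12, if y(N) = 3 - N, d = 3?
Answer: 0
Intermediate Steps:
w(M) = √(-M) (w(M) = √(3 + (3 - ((M + 2) + 4))) = √(3 + (3 - ((2 + M) + 4))) = √(3 + (3 - (6 + M))) = √(3 + (3 + (-6 - M))) = √(3 + (-3 - M)) = √(-M))
(w(5)*((-4 + 36)*(-25 + 25)))*12 = (√(-1*5)*((-4 + 36)*(-25 + 25)))*12 = (√(-5)*(32*0))*12 = ((I*√5)*0)*12 = 0*12 = 0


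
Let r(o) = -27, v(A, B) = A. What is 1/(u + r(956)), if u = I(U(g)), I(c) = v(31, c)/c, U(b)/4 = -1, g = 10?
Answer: -4/139 ≈ -0.028777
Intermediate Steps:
U(b) = -4 (U(b) = 4*(-1) = -4)
I(c) = 31/c
u = -31/4 (u = 31/(-4) = 31*(-¼) = -31/4 ≈ -7.7500)
1/(u + r(956)) = 1/(-31/4 - 27) = 1/(-139/4) = -4/139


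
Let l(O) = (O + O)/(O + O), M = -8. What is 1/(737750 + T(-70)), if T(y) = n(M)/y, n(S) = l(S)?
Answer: 70/51642499 ≈ 1.3555e-6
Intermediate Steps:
l(O) = 1 (l(O) = (2*O)/((2*O)) = (2*O)*(1/(2*O)) = 1)
n(S) = 1
T(y) = 1/y
1/(737750 + T(-70)) = 1/(737750 + 1/(-70)) = 1/(737750 - 1/70) = 1/(51642499/70) = 70/51642499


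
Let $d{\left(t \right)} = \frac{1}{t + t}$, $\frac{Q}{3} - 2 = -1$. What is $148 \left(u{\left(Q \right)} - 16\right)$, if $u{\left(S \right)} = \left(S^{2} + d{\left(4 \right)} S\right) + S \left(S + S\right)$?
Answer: $\frac{3367}{2} \approx 1683.5$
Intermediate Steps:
$Q = 3$ ($Q = 6 + 3 \left(-1\right) = 6 - 3 = 3$)
$d{\left(t \right)} = \frac{1}{2 t}$
$u{\left(S \right)} = 3 S^{2} + \frac{S}{8}$ ($u{\left(S \right)} = \left(S^{2} + \frac{1}{2 \cdot 4} S\right) + S \left(S + S\right) = \left(S^{2} + \frac{1}{2} \cdot \frac{1}{4} S\right) + S 2 S = \left(S^{2} + \frac{S}{8}\right) + 2 S^{2} = 3 S^{2} + \frac{S}{8}$)
$148 \left(u{\left(Q \right)} - 16\right) = 148 \left(\frac{1}{8} \cdot 3 \left(1 + 24 \cdot 3\right) - 16\right) = 148 \left(\frac{1}{8} \cdot 3 \left(1 + 72\right) - 16\right) = 148 \left(\frac{1}{8} \cdot 3 \cdot 73 - 16\right) = 148 \left(\frac{219}{8} - 16\right) = 148 \cdot \frac{91}{8} = \frac{3367}{2}$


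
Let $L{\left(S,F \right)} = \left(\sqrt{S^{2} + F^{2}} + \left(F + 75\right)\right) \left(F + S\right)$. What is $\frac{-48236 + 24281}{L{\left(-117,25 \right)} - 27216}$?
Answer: $\frac{1817386}{2510357} - \frac{36731 \sqrt{14314}}{20082856} \approx 0.50513$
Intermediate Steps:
$L{\left(S,F \right)} = \left(F + S\right) \left(75 + F + \sqrt{F^{2} + S^{2}}\right)$ ($L{\left(S,F \right)} = \left(\sqrt{F^{2} + S^{2}} + \left(75 + F\right)\right) \left(F + S\right) = \left(75 + F + \sqrt{F^{2} + S^{2}}\right) \left(F + S\right) = \left(F + S\right) \left(75 + F + \sqrt{F^{2} + S^{2}}\right)$)
$\frac{-48236 + 24281}{L{\left(-117,25 \right)} - 27216} = \frac{-48236 + 24281}{\left(25^{2} + 75 \cdot 25 + 75 \left(-117\right) + 25 \left(-117\right) + 25 \sqrt{25^{2} + \left(-117\right)^{2}} - 117 \sqrt{25^{2} + \left(-117\right)^{2}}\right) - 27216} = - \frac{23955}{\left(625 + 1875 - 8775 - 2925 + 25 \sqrt{625 + 13689} - 117 \sqrt{625 + 13689}\right) - 27216} = - \frac{23955}{\left(625 + 1875 - 8775 - 2925 + 25 \sqrt{14314} - 117 \sqrt{14314}\right) - 27216} = - \frac{23955}{\left(-9200 - 92 \sqrt{14314}\right) - 27216} = - \frac{23955}{-36416 - 92 \sqrt{14314}}$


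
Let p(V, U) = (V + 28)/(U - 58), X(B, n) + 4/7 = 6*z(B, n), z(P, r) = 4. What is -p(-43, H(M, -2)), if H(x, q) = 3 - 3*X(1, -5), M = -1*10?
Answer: -105/877 ≈ -0.11973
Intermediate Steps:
M = -10
X(B, n) = 164/7 (X(B, n) = -4/7 + 6*4 = -4/7 + 24 = 164/7)
H(x, q) = -471/7 (H(x, q) = 3 - 3*164/7 = 3 - 492/7 = -471/7)
p(V, U) = (28 + V)/(-58 + U)
-p(-43, H(M, -2)) = -(28 - 43)/(-58 - 471/7) = -(-15)/(-877/7) = -(-7)*(-15)/877 = -1*105/877 = -105/877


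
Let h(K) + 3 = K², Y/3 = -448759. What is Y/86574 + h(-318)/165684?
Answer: -11905672723/796884812 ≈ -14.940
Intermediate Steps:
Y = -1346277 (Y = 3*(-448759) = -1346277)
h(K) = -3 + K²
Y/86574 + h(-318)/165684 = -1346277/86574 + (-3 + (-318)²)/165684 = -1346277*1/86574 + (-3 + 101124)*(1/165684) = -448759/28858 + 101121*(1/165684) = -448759/28858 + 33707/55228 = -11905672723/796884812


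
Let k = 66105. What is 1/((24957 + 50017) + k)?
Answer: 1/141079 ≈ 7.0882e-6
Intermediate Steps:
1/((24957 + 50017) + k) = 1/((24957 + 50017) + 66105) = 1/(74974 + 66105) = 1/141079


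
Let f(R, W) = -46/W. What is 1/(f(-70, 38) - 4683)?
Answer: -19/89000 ≈ -0.00021348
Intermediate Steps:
1/(f(-70, 38) - 4683) = 1/(-46/38 - 4683) = 1/(-46*1/38 - 4683) = 1/(-23/19 - 4683) = 1/(-89000/19) = -19/89000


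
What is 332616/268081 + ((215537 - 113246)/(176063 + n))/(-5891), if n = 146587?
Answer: 210728723304943/169849969141050 ≈ 1.2407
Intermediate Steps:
332616/268081 + ((215537 - 113246)/(176063 + n))/(-5891) = 332616/268081 + ((215537 - 113246)/(176063 + 146587))/(-5891) = 332616*(1/268081) + (102291/322650)*(-1/5891) = 332616/268081 + (102291*(1/322650))*(-1/5891) = 332616/268081 + (34097/107550)*(-1/5891) = 332616/268081 - 34097/633577050 = 210728723304943/169849969141050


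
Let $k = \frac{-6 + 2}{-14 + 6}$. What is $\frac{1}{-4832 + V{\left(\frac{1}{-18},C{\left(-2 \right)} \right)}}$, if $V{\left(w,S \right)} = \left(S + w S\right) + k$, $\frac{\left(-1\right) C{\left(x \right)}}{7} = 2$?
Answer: $- \frac{18}{87205} \approx -0.00020641$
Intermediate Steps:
$k = \frac{1}{2}$ ($k = - \frac{4}{-8} = \left(-4\right) \left(- \frac{1}{8}\right) = \frac{1}{2} \approx 0.5$)
$C{\left(x \right)} = -14$ ($C{\left(x \right)} = \left(-7\right) 2 = -14$)
$V{\left(w,S \right)} = \frac{1}{2} + S + S w$ ($V{\left(w,S \right)} = \left(S + w S\right) + \frac{1}{2} = \left(S + S w\right) + \frac{1}{2} = \frac{1}{2} + S + S w$)
$\frac{1}{-4832 + V{\left(\frac{1}{-18},C{\left(-2 \right)} \right)}} = \frac{1}{-4832 - \left(\frac{27}{2} - \frac{7}{9}\right)} = \frac{1}{-4832 - \frac{229}{18}} = \frac{1}{- \frac{87205}{18}} = - \frac{18}{87205}$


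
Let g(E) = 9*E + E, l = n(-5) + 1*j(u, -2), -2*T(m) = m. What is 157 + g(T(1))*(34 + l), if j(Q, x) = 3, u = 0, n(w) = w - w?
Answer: -28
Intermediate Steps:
n(w) = 0
T(m) = -m/2
l = 3 (l = 0 + 1*3 = 0 + 3 = 3)
g(E) = 10*E
157 + g(T(1))*(34 + l) = 157 + (10*(-½*1))*(34 + 3) = 157 + (10*(-½))*37 = 157 - 5*37 = 157 - 185 = -28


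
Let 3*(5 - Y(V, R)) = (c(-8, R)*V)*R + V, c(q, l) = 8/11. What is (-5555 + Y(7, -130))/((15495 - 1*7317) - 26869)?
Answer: 58649/205601 ≈ 0.28526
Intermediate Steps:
c(q, l) = 8/11 (c(q, l) = 8*(1/11) = 8/11)
Y(V, R) = 5 - V/3 - 8*R*V/33 (Y(V, R) = 5 - ((8*V/11)*R + V)/3 = 5 - (8*R*V/11 + V)/3 = 5 - (V + 8*R*V/11)/3 = 5 + (-V/3 - 8*R*V/33) = 5 - V/3 - 8*R*V/33)
(-5555 + Y(7, -130))/((15495 - 1*7317) - 26869) = (-5555 + (5 - 1/3*7 - 8/33*(-130)*7))/((15495 - 1*7317) - 26869) = (-5555 + (5 - 7/3 + 7280/33))/((15495 - 7317) - 26869) = (-5555 + 2456/11)/(8178 - 26869) = -58649/11/(-18691) = -58649/11*(-1/18691) = 58649/205601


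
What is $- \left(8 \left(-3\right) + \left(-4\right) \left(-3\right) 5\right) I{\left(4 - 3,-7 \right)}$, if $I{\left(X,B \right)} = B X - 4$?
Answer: $396$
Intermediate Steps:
$I{\left(X,B \right)} = -4 + B X$
$- \left(8 \left(-3\right) + \left(-4\right) \left(-3\right) 5\right) I{\left(4 - 3,-7 \right)} = - \left(8 \left(-3\right) + \left(-4\right) \left(-3\right) 5\right) \left(-4 - 7 \left(4 - 3\right)\right) = - \left(-24 + 12 \cdot 5\right) \left(-4 - 7\right) = - \left(-24 + 60\right) \left(-4 - 7\right) = - 36 \left(-11\right) = \left(-1\right) \left(-396\right) = 396$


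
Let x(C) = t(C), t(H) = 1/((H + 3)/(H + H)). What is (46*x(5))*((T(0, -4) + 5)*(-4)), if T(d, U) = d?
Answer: -1150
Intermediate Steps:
t(H) = 2*H/(3 + H) (t(H) = 1/((3 + H)/((2*H))) = 1/((3 + H)*(1/(2*H))) = 1/((3 + H)/(2*H)) = 2*H/(3 + H))
x(C) = 2*C/(3 + C)
(46*x(5))*((T(0, -4) + 5)*(-4)) = (46*(2*5/(3 + 5)))*((0 + 5)*(-4)) = (46*(2*5/8))*(5*(-4)) = (46*(2*5*(⅛)))*(-20) = (46*(5/4))*(-20) = (115/2)*(-20) = -1150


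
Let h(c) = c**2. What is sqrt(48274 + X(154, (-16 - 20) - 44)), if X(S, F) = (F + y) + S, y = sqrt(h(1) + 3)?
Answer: 5*sqrt(1934) ≈ 219.89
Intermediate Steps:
y = 2 (y = sqrt(1**2 + 3) = sqrt(1 + 3) = sqrt(4) = 2)
X(S, F) = 2 + F + S (X(S, F) = (F + 2) + S = (2 + F) + S = 2 + F + S)
sqrt(48274 + X(154, (-16 - 20) - 44)) = sqrt(48274 + (2 + ((-16 - 20) - 44) + 154)) = sqrt(48274 + (2 + (-36 - 44) + 154)) = sqrt(48274 + (2 - 80 + 154)) = sqrt(48274 + 76) = sqrt(48350) = 5*sqrt(1934)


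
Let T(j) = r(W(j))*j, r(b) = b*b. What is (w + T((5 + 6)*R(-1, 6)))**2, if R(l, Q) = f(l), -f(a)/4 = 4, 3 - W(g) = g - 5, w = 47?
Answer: 35505021214881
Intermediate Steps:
W(g) = 8 - g (W(g) = 3 - (g - 5) = 3 - (-5 + g) = 3 + (5 - g) = 8 - g)
f(a) = -16 (f(a) = -4*4 = -16)
r(b) = b**2
R(l, Q) = -16
T(j) = j*(8 - j)**2 (T(j) = (8 - j)**2*j = j*(8 - j)**2)
(w + T((5 + 6)*R(-1, 6)))**2 = (47 + ((5 + 6)*(-16))*(-8 + (5 + 6)*(-16))**2)**2 = (47 + (11*(-16))*(-8 + 11*(-16))**2)**2 = (47 - 176*(-8 - 176)**2)**2 = (47 - 176*(-184)**2)**2 = (47 - 176*33856)**2 = (47 - 5958656)**2 = (-5958609)**2 = 35505021214881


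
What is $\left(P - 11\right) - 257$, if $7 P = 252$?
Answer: $-232$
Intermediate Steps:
$P = 36$ ($P = \frac{1}{7} \cdot 252 = 36$)
$\left(P - 11\right) - 257 = \left(36 - 11\right) - 257 = 25 - 257 = -232$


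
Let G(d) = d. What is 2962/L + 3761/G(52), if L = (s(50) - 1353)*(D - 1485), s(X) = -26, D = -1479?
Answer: 295628845/4087356 ≈ 72.328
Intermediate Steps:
L = 4087356 (L = (-26 - 1353)*(-1479 - 1485) = -1379*(-2964) = 4087356)
2962/L + 3761/G(52) = 2962/4087356 + 3761/52 = 2962*(1/4087356) + 3761*(1/52) = 1481/2043678 + 3761/52 = 295628845/4087356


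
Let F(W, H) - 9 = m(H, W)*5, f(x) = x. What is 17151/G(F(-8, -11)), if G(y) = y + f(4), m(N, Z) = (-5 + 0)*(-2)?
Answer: 5717/21 ≈ 272.24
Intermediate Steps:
m(N, Z) = 10 (m(N, Z) = -5*(-2) = 10)
F(W, H) = 59 (F(W, H) = 9 + 10*5 = 9 + 50 = 59)
G(y) = 4 + y (G(y) = y + 4 = 4 + y)
17151/G(F(-8, -11)) = 17151/(4 + 59) = 17151/63 = 17151*(1/63) = 5717/21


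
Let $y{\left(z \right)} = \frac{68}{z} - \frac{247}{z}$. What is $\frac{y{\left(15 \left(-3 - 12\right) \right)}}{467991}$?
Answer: $\frac{179}{105297975} \approx 1.6999 \cdot 10^{-6}$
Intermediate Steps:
$y{\left(z \right)} = - \frac{179}{z}$
$\frac{y{\left(15 \left(-3 - 12\right) \right)}}{467991} = \frac{\left(-179\right) \frac{1}{15 \left(-3 - 12\right)}}{467991} = - \frac{179}{15 \left(-15\right)} \frac{1}{467991} = - \frac{179}{-225} \cdot \frac{1}{467991} = \left(-179\right) \left(- \frac{1}{225}\right) \frac{1}{467991} = \frac{179}{225} \cdot \frac{1}{467991} = \frac{179}{105297975}$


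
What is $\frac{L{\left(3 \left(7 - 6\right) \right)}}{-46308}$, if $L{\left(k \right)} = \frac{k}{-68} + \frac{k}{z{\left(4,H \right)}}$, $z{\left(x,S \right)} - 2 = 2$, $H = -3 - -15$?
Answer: $- \frac{1}{65603} \approx -1.5243 \cdot 10^{-5}$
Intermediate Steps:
$H = 12$ ($H = -3 + 15 = 12$)
$z{\left(x,S \right)} = 4$ ($z{\left(x,S \right)} = 2 + 2 = 4$)
$L{\left(k \right)} = \frac{4 k}{17}$ ($L{\left(k \right)} = \frac{k}{-68} + \frac{k}{4} = k \left(- \frac{1}{68}\right) + k \frac{1}{4} = - \frac{k}{68} + \frac{k}{4} = \frac{4 k}{17}$)
$\frac{L{\left(3 \left(7 - 6\right) \right)}}{-46308} = \frac{\frac{4}{17} \cdot 3 \left(7 - 6\right)}{-46308} = \frac{4 \cdot 3 \cdot 1}{17} \left(- \frac{1}{46308}\right) = \frac{4}{17} \cdot 3 \left(- \frac{1}{46308}\right) = \frac{12}{17} \left(- \frac{1}{46308}\right) = - \frac{1}{65603}$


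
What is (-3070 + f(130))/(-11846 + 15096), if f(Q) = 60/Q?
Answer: -19952/21125 ≈ -0.94447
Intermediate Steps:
(-3070 + f(130))/(-11846 + 15096) = (-3070 + 60/130)/(-11846 + 15096) = (-3070 + 60*(1/130))/3250 = (-3070 + 6/13)*(1/3250) = -39904/13*1/3250 = -19952/21125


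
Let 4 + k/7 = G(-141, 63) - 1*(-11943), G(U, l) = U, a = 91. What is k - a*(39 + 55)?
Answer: 74032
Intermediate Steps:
k = 82586 (k = -28 + 7*(-141 - 1*(-11943)) = -28 + 7*(-141 + 11943) = -28 + 7*11802 = -28 + 82614 = 82586)
k - a*(39 + 55) = 82586 - 91*(39 + 55) = 82586 - 91*94 = 82586 - 1*8554 = 82586 - 8554 = 74032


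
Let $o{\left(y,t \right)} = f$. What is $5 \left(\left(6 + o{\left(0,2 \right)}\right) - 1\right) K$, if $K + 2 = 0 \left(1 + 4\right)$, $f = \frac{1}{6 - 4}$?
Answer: $-55$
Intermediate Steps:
$f = \frac{1}{2} \approx 0.5$
$o{\left(y,t \right)} = \frac{1}{2}$
$K = -2$ ($K = -2 + 0 \left(1 + 4\right) = -2 + 0 \cdot 5 = -2 + 0 = -2$)
$5 \left(\left(6 + o{\left(0,2 \right)}\right) - 1\right) K = 5 \left(\left(6 + \frac{1}{2}\right) - 1\right) \left(-2\right) = 5 \left(\frac{13}{2} - 1\right) \left(-2\right) = 5 \cdot \frac{11}{2} \left(-2\right) = \frac{55}{2} \left(-2\right) = -55$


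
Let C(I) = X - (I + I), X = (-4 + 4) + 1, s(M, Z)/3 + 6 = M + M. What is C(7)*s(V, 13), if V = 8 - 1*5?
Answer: 0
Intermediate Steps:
V = 3 (V = 8 - 5 = 3)
s(M, Z) = -18 + 6*M (s(M, Z) = -18 + 3*(M + M) = -18 + 3*(2*M) = -18 + 6*M)
X = 1 (X = 0 + 1 = 1)
C(I) = 1 - 2*I (C(I) = 1 - (I + I) = 1 - 2*I)
C(7)*s(V, 13) = (1 - 2*7)*(-18 + 6*3) = (1 - 14)*(-18 + 18) = -13*0 = 0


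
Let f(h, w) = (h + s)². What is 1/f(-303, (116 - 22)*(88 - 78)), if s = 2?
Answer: 1/90601 ≈ 1.1037e-5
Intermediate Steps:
f(h, w) = (2 + h)² (f(h, w) = (h + 2)² = (2 + h)²)
1/f(-303, (116 - 22)*(88 - 78)) = 1/((2 - 303)²) = 1/((-301)²) = 1/90601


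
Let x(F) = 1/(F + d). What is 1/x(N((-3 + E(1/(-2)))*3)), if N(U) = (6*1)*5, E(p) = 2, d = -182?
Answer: -152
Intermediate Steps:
N(U) = 30 (N(U) = 6*5 = 30)
x(F) = 1/(-182 + F) (x(F) = 1/(F - 182) = 1/(-182 + F))
1/x(N((-3 + E(1/(-2)))*3)) = 1/(1/(-182 + 30)) = 1/(1/(-152)) = 1/(-1/152) = -152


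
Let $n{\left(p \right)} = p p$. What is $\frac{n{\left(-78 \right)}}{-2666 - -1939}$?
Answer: $- \frac{6084}{727} \approx -8.3686$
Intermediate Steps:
$n{\left(p \right)} = p^{2}$
$\frac{n{\left(-78 \right)}}{-2666 - -1939} = \frac{\left(-78\right)^{2}}{-2666 - -1939} = \frac{6084}{-2666 + 1939} = \frac{6084}{-727} = 6084 \left(- \frac{1}{727}\right) = - \frac{6084}{727}$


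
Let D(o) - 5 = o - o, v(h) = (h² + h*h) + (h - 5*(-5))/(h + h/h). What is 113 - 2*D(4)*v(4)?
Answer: -265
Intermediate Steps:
v(h) = 2*h² + (25 + h)/(1 + h) (v(h) = (h² + h²) + (h + 25)/(h + 1) = 2*h² + (25 + h)/(1 + h))
D(o) = 5 (D(o) = 5 + (o - o) = 5 + 0 = 5)
113 - 2*D(4)*v(4) = 113 - 10*(25 + 4 + 2*4² + 2*4³)/(1 + 4) = 113 - 10*(25 + 4 + 2*16 + 2*64)/5 = 113 - 10*(25 + 4 + 32 + 128)/5 = 113 - 10*(⅕)*189 = 113 - 10*189/5 = 113 - 2*189 = 113 - 378 = -265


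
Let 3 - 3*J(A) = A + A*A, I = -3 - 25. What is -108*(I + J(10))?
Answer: 6876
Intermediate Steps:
I = -28
J(A) = 1 - A/3 - A²/3 (J(A) = 1 - (A + A*A)/3 = 1 - (A + A²)/3 = 1 + (-A/3 - A²/3) = 1 - A/3 - A²/3)
-108*(I + J(10)) = -108*(-28 + (1 - ⅓*10 - ⅓*10²)) = -108*(-28 + (1 - 10/3 - ⅓*100)) = -108*(-28 + (1 - 10/3 - 100/3)) = -108*(-28 - 107/3) = -108*(-191/3) = 6876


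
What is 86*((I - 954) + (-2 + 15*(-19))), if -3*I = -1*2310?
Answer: -40506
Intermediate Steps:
I = 770 (I = -(-1)*2310/3 = -⅓*(-2310) = 770)
86*((I - 954) + (-2 + 15*(-19))) = 86*((770 - 954) + (-2 + 15*(-19))) = 86*(-184 + (-2 - 285)) = 86*(-184 - 287) = 86*(-471) = -40506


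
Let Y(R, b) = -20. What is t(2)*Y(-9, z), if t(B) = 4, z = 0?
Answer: -80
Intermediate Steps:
t(2)*Y(-9, z) = 4*(-20) = -80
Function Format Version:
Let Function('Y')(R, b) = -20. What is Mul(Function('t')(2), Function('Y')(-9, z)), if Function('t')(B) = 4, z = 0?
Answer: -80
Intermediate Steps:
Mul(Function('t')(2), Function('Y')(-9, z)) = Mul(4, -20) = -80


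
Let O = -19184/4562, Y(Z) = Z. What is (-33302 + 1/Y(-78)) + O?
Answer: -5925775693/177918 ≈ -33306.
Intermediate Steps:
O = -9592/2281 (O = -19184*1/4562 = -9592/2281 ≈ -4.2052)
(-33302 + 1/Y(-78)) + O = (-33302 + 1/(-78)) - 9592/2281 = (-33302 - 1/78) - 9592/2281 = -2597557/78 - 9592/2281 = -5925775693/177918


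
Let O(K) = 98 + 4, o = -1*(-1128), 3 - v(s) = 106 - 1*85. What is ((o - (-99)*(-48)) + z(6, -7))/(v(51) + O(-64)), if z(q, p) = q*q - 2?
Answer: -1795/42 ≈ -42.738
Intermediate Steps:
v(s) = -18 (v(s) = 3 - (106 - 1*85) = 3 - (106 - 85) = 3 - 1*21 = 3 - 21 = -18)
z(q, p) = -2 + q² (z(q, p) = q² - 2 = -2 + q²)
o = 1128
O(K) = 102
((o - (-99)*(-48)) + z(6, -7))/(v(51) + O(-64)) = ((1128 - (-99)*(-48)) + (-2 + 6²))/(-18 + 102) = ((1128 - 1*4752) + (-2 + 36))/84 = ((1128 - 4752) + 34)*(1/84) = (-3624 + 34)*(1/84) = -3590*1/84 = -1795/42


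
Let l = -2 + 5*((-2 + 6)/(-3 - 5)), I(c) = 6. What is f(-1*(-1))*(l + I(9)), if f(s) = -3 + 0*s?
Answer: -9/2 ≈ -4.5000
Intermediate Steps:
f(s) = -3 (f(s) = -3 + 0 = -3)
l = -9/2 (l = -2 + 5*(4/(-8)) = -2 + 5*(4*(-1/8)) = -2 + 5*(-1/2) = -2 - 5/2 = -9/2 ≈ -4.5000)
f(-1*(-1))*(l + I(9)) = -3*(-9/2 + 6) = -3*3/2 = -9/2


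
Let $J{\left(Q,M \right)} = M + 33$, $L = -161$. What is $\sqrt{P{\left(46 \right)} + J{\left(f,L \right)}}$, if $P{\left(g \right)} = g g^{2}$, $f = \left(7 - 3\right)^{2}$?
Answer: $2 \sqrt{24302} \approx 311.78$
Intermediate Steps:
$f = 16$ ($f = 4^{2} = 16$)
$J{\left(Q,M \right)} = 33 + M$
$P{\left(g \right)} = g^{3}$
$\sqrt{P{\left(46 \right)} + J{\left(f,L \right)}} = \sqrt{46^{3} + \left(33 - 161\right)} = \sqrt{97336 - 128} = \sqrt{97208} = 2 \sqrt{24302}$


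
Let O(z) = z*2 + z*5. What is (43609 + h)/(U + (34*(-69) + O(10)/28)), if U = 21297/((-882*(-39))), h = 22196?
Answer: -377260065/13431736 ≈ -28.087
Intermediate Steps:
O(z) = 7*z (O(z) = 2*z + 5*z = 7*z)
U = 7099/11466 (U = 21297/34398 = 21297*(1/34398) = 7099/11466 ≈ 0.61913)
(43609 + h)/(U + (34*(-69) + O(10)/28)) = (43609 + 22196)/(7099/11466 + (34*(-69) + (7*10)/28)) = 65805/(7099/11466 + (-2346 + 70*(1/28))) = 65805/(7099/11466 + (-2346 + 5/2)) = 65805/(7099/11466 - 4687/2) = 65805/(-13431736/5733) = 65805*(-5733/13431736) = -377260065/13431736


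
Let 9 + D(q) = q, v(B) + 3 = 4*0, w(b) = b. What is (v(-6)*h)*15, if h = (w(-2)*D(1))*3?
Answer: -2160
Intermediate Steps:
v(B) = -3 (v(B) = -3 + 4*0 = -3 + 0 = -3)
D(q) = -9 + q
h = 48 (h = -2*(-9 + 1)*3 = -2*(-8)*3 = 16*3 = 48)
(v(-6)*h)*15 = -3*48*15 = -144*15 = -2160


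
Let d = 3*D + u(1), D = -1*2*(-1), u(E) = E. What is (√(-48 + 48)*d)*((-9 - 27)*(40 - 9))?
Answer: 0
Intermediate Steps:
D = 2 (D = -2*(-1) = 2)
d = 7 (d = 3*2 + 1 = 6 + 1 = 7)
(√(-48 + 48)*d)*((-9 - 27)*(40 - 9)) = (√(-48 + 48)*7)*((-9 - 27)*(40 - 9)) = (√0*7)*(-36*31) = (0*7)*(-1116) = 0*(-1116) = 0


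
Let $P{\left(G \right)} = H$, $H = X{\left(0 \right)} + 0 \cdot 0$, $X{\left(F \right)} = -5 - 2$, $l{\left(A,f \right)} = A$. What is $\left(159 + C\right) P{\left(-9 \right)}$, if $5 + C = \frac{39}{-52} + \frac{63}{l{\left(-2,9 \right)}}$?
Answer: $- \frac{3409}{4} \approx -852.25$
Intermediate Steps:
$X{\left(F \right)} = -7$
$C = - \frac{149}{4}$ ($C = -5 + \left(\frac{39}{-52} + \frac{63}{-2}\right) = -5 + \left(39 \left(- \frac{1}{52}\right) + 63 \left(- \frac{1}{2}\right)\right) = -5 - \frac{129}{4} = - \frac{149}{4} \approx -37.25$)
$H = -7$ ($H = -7 + 0 \cdot 0 = -7 + 0 = -7$)
$P{\left(G \right)} = -7$
$\left(159 + C\right) P{\left(-9 \right)} = \left(159 - \frac{149}{4}\right) \left(-7\right) = \frac{487}{4} \left(-7\right) = - \frac{3409}{4}$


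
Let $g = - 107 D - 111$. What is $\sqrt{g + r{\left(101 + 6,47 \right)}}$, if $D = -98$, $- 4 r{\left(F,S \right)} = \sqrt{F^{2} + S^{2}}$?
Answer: $\frac{\sqrt{41500 - \sqrt{13658}}}{2} \approx 101.71$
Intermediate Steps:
$r{\left(F,S \right)} = - \frac{\sqrt{F^{2} + S^{2}}}{4}$
$g = 10375$ ($g = \left(-107\right) \left(-98\right) - 111 = 10486 - 111 = 10375$)
$\sqrt{g + r{\left(101 + 6,47 \right)}} = \sqrt{10375 - \frac{\sqrt{\left(101 + 6\right)^{2} + 47^{2}}}{4}} = \sqrt{10375 - \frac{\sqrt{107^{2} + 2209}}{4}} = \sqrt{10375 - \frac{\sqrt{11449 + 2209}}{4}} = \sqrt{10375 - \frac{\sqrt{13658}}{4}}$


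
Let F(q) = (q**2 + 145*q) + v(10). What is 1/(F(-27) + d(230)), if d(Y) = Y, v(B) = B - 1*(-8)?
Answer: -1/2938 ≈ -0.00034037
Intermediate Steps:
v(B) = 8 + B (v(B) = B + 8 = 8 + B)
F(q) = 18 + q**2 + 145*q (F(q) = (q**2 + 145*q) + (8 + 10) = (q**2 + 145*q) + 18 = 18 + q**2 + 145*q)
1/(F(-27) + d(230)) = 1/((18 + (-27)**2 + 145*(-27)) + 230) = 1/((18 + 729 - 3915) + 230) = 1/(-3168 + 230) = 1/(-2938) = -1/2938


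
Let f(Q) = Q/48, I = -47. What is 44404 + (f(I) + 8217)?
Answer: 2525761/48 ≈ 52620.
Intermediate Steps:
f(Q) = Q/48 (f(Q) = Q*(1/48) = Q/48)
44404 + (f(I) + 8217) = 44404 + ((1/48)*(-47) + 8217) = 44404 + (-47/48 + 8217) = 44404 + 394369/48 = 2525761/48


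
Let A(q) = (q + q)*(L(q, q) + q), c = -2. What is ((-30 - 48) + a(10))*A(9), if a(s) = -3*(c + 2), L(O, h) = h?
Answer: -25272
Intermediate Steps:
A(q) = 4*q² (A(q) = (q + q)*(q + q) = (2*q)*(2*q) = 4*q²)
a(s) = 0 (a(s) = -3*(-2 + 2) = -3*0 = 0)
((-30 - 48) + a(10))*A(9) = ((-30 - 48) + 0)*(4*9²) = (-78 + 0)*(4*81) = -78*324 = -25272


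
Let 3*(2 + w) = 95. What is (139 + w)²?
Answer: 256036/9 ≈ 28448.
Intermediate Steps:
w = 89/3 (w = -2 + (⅓)*95 = -2 + 95/3 = 89/3 ≈ 29.667)
(139 + w)² = (139 + 89/3)² = (506/3)² = 256036/9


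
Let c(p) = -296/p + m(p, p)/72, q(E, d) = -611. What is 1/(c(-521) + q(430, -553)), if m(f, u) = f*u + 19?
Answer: 9378/29633035 ≈ 0.00031647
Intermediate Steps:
m(f, u) = 19 + f*u
c(p) = 19/72 - 296/p + p²/72 (c(p) = -296/p + (19 + p*p)/72 = -296/p + (19 + p²)*(1/72) = -296/p + (19/72 + p²/72) = 19/72 - 296/p + p²/72)
1/(c(-521) + q(430, -553)) = 1/((1/72)*(-21312 - 521*(19 + (-521)²))/(-521) - 611) = 1/((1/72)*(-1/521)*(-21312 - 521*(19 + 271441)) - 611) = 1/((1/72)*(-1/521)*(-21312 - 521*271460) - 611) = 1/((1/72)*(-1/521)*(-21312 - 141430660) - 611) = 1/((1/72)*(-1/521)*(-141451972) - 611) = 1/(35362993/9378 - 611) = 1/(29633035/9378) = 9378/29633035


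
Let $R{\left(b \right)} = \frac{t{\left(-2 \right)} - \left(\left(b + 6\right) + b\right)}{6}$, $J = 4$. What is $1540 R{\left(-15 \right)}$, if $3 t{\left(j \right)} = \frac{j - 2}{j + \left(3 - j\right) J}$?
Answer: $\frac{497420}{81} \approx 6141.0$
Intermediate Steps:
$t{\left(j \right)} = \frac{-2 + j}{3 \left(12 - 3 j\right)}$ ($t{\left(j \right)} = \frac{\left(j - 2\right) \frac{1}{j + \left(3 - j\right) 4}}{3} = \frac{\left(-2 + j\right) \frac{1}{j - \left(-12 + 4 j\right)}}{3} = \frac{\left(-2 + j\right) \frac{1}{12 - 3 j}}{3} = \frac{\frac{1}{12 - 3 j} \left(-2 + j\right)}{3} = \frac{-2 + j}{3 \left(12 - 3 j\right)}$)
$R{\left(b \right)} = - \frac{82}{81} - \frac{b}{3}$ ($R{\left(b \right)} = \frac{\frac{2 - -2}{9 \left(-4 - 2\right)} - \left(\left(b + 6\right) + b\right)}{6} = \left(\frac{2 + 2}{9 \left(-6\right)} - \left(\left(6 + b\right) + b\right)\right) \frac{1}{6} = \left(\frac{1}{9} \left(- \frac{1}{6}\right) 4 - \left(6 + 2 b\right)\right) \frac{1}{6} = \left(- \frac{2}{27} - \left(6 + 2 b\right)\right) \frac{1}{6} = \left(- \frac{164}{27} - 2 b\right) \frac{1}{6} = - \frac{82}{81} - \frac{b}{3}$)
$1540 R{\left(-15 \right)} = 1540 \left(- \frac{82}{81} - -5\right) = 1540 \left(- \frac{82}{81} + 5\right) = 1540 \cdot \frac{323}{81} = \frac{497420}{81}$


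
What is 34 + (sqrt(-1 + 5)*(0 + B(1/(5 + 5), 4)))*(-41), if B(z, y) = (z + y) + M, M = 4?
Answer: -3151/5 ≈ -630.20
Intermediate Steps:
B(z, y) = 4 + y + z (B(z, y) = (z + y) + 4 = (y + z) + 4 = 4 + y + z)
34 + (sqrt(-1 + 5)*(0 + B(1/(5 + 5), 4)))*(-41) = 34 + (sqrt(-1 + 5)*(0 + (4 + 4 + 1/(5 + 5))))*(-41) = 34 + (sqrt(4)*(0 + (4 + 4 + 1/10)))*(-41) = 34 + (2*(0 + (4 + 4 + 1/10)))*(-41) = 34 + (2*(0 + 81/10))*(-41) = 34 + (2*(81/10))*(-41) = 34 + (81/5)*(-41) = 34 - 3321/5 = -3151/5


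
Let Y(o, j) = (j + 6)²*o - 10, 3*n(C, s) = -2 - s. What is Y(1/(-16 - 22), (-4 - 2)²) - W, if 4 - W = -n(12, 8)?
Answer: -3254/57 ≈ -57.088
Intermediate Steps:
n(C, s) = -⅔ - s/3 (n(C, s) = (-2 - s)/3 = -⅔ - s/3)
Y(o, j) = -10 + o*(6 + j)² (Y(o, j) = (6 + j)²*o - 10 = o*(6 + j)² - 10 = -10 + o*(6 + j)²)
W = ⅔ (W = 4 - (-1)*(-⅔ - ⅓*8) = 4 - (-1)*(-⅔ - 8/3) = 4 - (-1)*(-10)/3 = 4 - 1*10/3 = 4 - 10/3 = ⅔ ≈ 0.66667)
Y(1/(-16 - 22), (-4 - 2)²) - W = (-10 + (6 + (-4 - 2)²)²/(-16 - 22)) - 1*⅔ = (-10 + (6 + (-6)²)²/(-38)) - ⅔ = (-10 - (6 + 36)²/38) - ⅔ = (-10 - 1/38*42²) - ⅔ = (-10 - 1/38*1764) - ⅔ = (-10 - 882/19) - ⅔ = -1072/19 - ⅔ = -3254/57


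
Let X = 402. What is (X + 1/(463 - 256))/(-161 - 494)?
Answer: -16643/27117 ≈ -0.61375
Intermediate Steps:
(X + 1/(463 - 256))/(-161 - 494) = (402 + 1/(463 - 256))/(-161 - 494) = (402 + 1/207)/(-655) = (402 + 1/207)*(-1/655) = (83215/207)*(-1/655) = -16643/27117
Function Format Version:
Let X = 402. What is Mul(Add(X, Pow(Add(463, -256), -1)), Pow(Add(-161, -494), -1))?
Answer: Rational(-16643, 27117) ≈ -0.61375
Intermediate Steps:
Mul(Add(X, Pow(Add(463, -256), -1)), Pow(Add(-161, -494), -1)) = Mul(Add(402, Pow(Add(463, -256), -1)), Pow(Add(-161, -494), -1)) = Mul(Add(402, Pow(207, -1)), Pow(-655, -1)) = Mul(Add(402, Rational(1, 207)), Rational(-1, 655)) = Mul(Rational(83215, 207), Rational(-1, 655)) = Rational(-16643, 27117)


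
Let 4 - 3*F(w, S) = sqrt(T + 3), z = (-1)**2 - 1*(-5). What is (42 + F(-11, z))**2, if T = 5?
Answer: 5636/3 - 520*sqrt(2)/9 ≈ 1797.0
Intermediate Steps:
z = 6 (z = 1 + 5 = 6)
F(w, S) = 4/3 - 2*sqrt(2)/3 (F(w, S) = 4/3 - sqrt(5 + 3)/3 = 4/3 - 2*sqrt(2)/3)
(42 + F(-11, z))**2 = (42 + (4/3 - 2*sqrt(2)/3))**2 = (130/3 - 2*sqrt(2)/3)**2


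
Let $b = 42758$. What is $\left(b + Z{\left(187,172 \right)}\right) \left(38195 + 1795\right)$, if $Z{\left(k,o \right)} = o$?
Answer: $1716770700$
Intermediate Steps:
$\left(b + Z{\left(187,172 \right)}\right) \left(38195 + 1795\right) = \left(42758 + 172\right) \left(38195 + 1795\right) = 42930 \cdot 39990 = 1716770700$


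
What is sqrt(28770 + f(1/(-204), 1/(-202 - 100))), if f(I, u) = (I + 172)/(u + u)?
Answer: sqrt(29118093)/102 ≈ 52.903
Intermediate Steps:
f(I, u) = (172 + I)/(2*u) (f(I, u) = (172 + I)/((2*u)) = (172 + I)*(1/(2*u)) = (172 + I)/(2*u))
sqrt(28770 + f(1/(-204), 1/(-202 - 100))) = sqrt(28770 + (172 + 1/(-204))/(2*(1/(-202 - 100)))) = sqrt(28770 + (172 - 1/204)/(2*(1/(-302)))) = sqrt(28770 + (1/2)*(35087/204)/(-1/302)) = sqrt(28770 + (1/2)*(-302)*(35087/204)) = sqrt(28770 - 5298137/204) = sqrt(570943/204) = sqrt(29118093)/102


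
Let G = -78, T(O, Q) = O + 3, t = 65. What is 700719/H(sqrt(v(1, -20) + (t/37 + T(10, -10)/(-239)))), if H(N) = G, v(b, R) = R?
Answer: -233573/26 ≈ -8983.6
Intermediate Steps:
T(O, Q) = 3 + O
H(N) = -78
700719/H(sqrt(v(1, -20) + (t/37 + T(10, -10)/(-239)))) = 700719/(-78) = 700719*(-1/78) = -233573/26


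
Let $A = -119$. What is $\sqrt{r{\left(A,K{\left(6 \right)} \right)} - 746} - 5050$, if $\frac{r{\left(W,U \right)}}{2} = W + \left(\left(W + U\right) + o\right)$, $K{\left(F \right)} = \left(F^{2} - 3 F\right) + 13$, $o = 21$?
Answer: $-5050 + i \sqrt{1118} \approx -5050.0 + 33.437 i$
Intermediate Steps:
$K{\left(F \right)} = 13 + F^{2} - 3 F$
$r{\left(W,U \right)} = 42 + 2 U + 4 W$ ($r{\left(W,U \right)} = 2 \left(W + \left(\left(W + U\right) + 21\right)\right) = 2 \left(W + \left(\left(U + W\right) + 21\right)\right) = 2 \left(W + \left(21 + U + W\right)\right) = 2 \left(21 + U + 2 W\right) = 42 + 2 U + 4 W$)
$\sqrt{r{\left(A,K{\left(6 \right)} \right)} - 746} - 5050 = \sqrt{\left(42 + 2 \left(13 + 6^{2} - 18\right) + 4 \left(-119\right)\right) - 746} - 5050 = \sqrt{\left(42 + 2 \left(13 + 36 - 18\right) - 476\right) - 746} + \left(-20858 + 15808\right) = \sqrt{\left(42 + 2 \cdot 31 - 476\right) - 746} - 5050 = \sqrt{\left(42 + 62 - 476\right) - 746} - 5050 = \sqrt{-372 - 746} - 5050 = \sqrt{-1118} - 5050 = i \sqrt{1118} - 5050 = -5050 + i \sqrt{1118}$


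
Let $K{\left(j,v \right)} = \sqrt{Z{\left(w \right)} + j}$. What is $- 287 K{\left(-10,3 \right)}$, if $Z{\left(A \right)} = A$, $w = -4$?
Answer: $- 287 i \sqrt{14} \approx - 1073.9 i$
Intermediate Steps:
$K{\left(j,v \right)} = \sqrt{-4 + j}$
$- 287 K{\left(-10,3 \right)} = - 287 \sqrt{-4 - 10} = - 287 \sqrt{-14} = - 287 i \sqrt{14}$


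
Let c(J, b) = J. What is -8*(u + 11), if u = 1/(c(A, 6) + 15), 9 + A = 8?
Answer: -620/7 ≈ -88.571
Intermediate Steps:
A = -1 (A = -9 + 8 = -1)
u = 1/14 (u = 1/(-1 + 15) = 1/14 ≈ 0.071429)
-8*(u + 11) = -8*(1/14 + 11) = -8*155/14 = -620/7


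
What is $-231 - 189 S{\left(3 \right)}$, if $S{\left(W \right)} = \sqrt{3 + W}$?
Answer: $-231 - 189 \sqrt{6} \approx -693.95$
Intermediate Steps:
$-231 - 189 S{\left(3 \right)} = -231 - 189 \sqrt{3 + 3} = -231 - 189 \sqrt{6}$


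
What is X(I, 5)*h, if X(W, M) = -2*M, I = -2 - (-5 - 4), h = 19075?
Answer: -190750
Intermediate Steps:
I = 7 (I = -2 - 1*(-9) = -2 + 9 = 7)
X(I, 5)*h = -2*5*19075 = -10*19075 = -190750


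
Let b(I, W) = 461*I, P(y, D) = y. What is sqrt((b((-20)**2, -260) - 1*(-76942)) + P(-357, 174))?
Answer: sqrt(260985) ≈ 510.87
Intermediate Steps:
sqrt((b((-20)**2, -260) - 1*(-76942)) + P(-357, 174)) = sqrt((461*(-20)**2 - 1*(-76942)) - 357) = sqrt((461*400 + 76942) - 357) = sqrt((184400 + 76942) - 357) = sqrt(261342 - 357) = sqrt(260985)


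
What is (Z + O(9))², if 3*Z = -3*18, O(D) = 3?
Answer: 225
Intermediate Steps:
Z = -18 (Z = (-3*18)/3 = (⅓)*(-54) = -18)
(Z + O(9))² = (-18 + 3)² = (-15)² = 225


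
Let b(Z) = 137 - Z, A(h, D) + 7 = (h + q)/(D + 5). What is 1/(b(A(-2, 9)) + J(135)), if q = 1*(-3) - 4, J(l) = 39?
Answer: 14/2571 ≈ 0.0054454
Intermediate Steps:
q = -7 (q = -3 - 4 = -7)
A(h, D) = -7 + (-7 + h)/(5 + D) (A(h, D) = -7 + (h - 7)/(D + 5) = -7 + (-7 + h)/(5 + D))
1/(b(A(-2, 9)) + J(135)) = 1/((137 - (-42 - 2 - 7*9)/(5 + 9)) + 39) = 1/((137 - (-42 - 2 - 63)/14) + 39) = 1/((137 - (-107)/14) + 39) = 1/((137 - 1*(-107/14)) + 39) = 1/((137 + 107/14) + 39) = 1/(2025/14 + 39) = 1/(2571/14) = 14/2571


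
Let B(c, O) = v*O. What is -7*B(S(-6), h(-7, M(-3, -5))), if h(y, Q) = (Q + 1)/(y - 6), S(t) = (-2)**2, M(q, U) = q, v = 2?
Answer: -28/13 ≈ -2.1538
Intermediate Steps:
S(t) = 4
h(y, Q) = (1 + Q)/(-6 + y)
B(c, O) = 2*O
-7*B(S(-6), h(-7, M(-3, -5))) = -14*(1 - 3)/(-6 - 7) = -14*-2/(-13) = -14*(-1/13*(-2)) = -14*2/13 = -7*4/13 = -28/13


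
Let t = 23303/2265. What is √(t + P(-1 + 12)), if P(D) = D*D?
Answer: 2*√168384630/2265 ≈ 11.458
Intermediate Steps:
t = 23303/2265 (t = 23303*(1/2265) = 23303/2265 ≈ 10.288)
P(D) = D²
√(t + P(-1 + 12)) = √(23303/2265 + (-1 + 12)²) = √(23303/2265 + 11²) = √(23303/2265 + 121) = √(297368/2265) = 2*√168384630/2265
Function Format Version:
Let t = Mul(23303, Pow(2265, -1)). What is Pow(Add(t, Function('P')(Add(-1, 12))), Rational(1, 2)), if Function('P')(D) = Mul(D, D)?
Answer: Mul(Rational(2, 2265), Pow(168384630, Rational(1, 2))) ≈ 11.458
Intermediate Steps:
t = Rational(23303, 2265) (t = Mul(23303, Rational(1, 2265)) = Rational(23303, 2265) ≈ 10.288)
Function('P')(D) = Pow(D, 2)
Pow(Add(t, Function('P')(Add(-1, 12))), Rational(1, 2)) = Pow(Add(Rational(23303, 2265), Pow(Add(-1, 12), 2)), Rational(1, 2)) = Pow(Add(Rational(23303, 2265), Pow(11, 2)), Rational(1, 2)) = Pow(Add(Rational(23303, 2265), 121), Rational(1, 2)) = Pow(Rational(297368, 2265), Rational(1, 2)) = Mul(Rational(2, 2265), Pow(168384630, Rational(1, 2)))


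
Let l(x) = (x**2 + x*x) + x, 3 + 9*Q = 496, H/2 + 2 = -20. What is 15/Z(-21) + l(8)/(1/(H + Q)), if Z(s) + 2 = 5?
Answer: 13237/9 ≈ 1470.8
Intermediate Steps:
H = -44 (H = -4 + 2*(-20) = -4 - 40 = -44)
Q = 493/9 (Q = -1/3 + (1/9)*496 = -1/3 + 496/9 = 493/9 ≈ 54.778)
Z(s) = 3 (Z(s) = -2 + 5 = 3)
l(x) = x + 2*x**2 (l(x) = (x**2 + x**2) + x = 2*x**2 + x = x + 2*x**2)
15/Z(-21) + l(8)/(1/(H + Q)) = 15/3 + (8*(1 + 2*8))/(1/(-44 + 493/9)) = 15*(1/3) + (8*(1 + 16))/(1/(97/9)) = 5 + (8*17)/(9/97) = 5 + 136*(97/9) = 5 + 13192/9 = 13237/9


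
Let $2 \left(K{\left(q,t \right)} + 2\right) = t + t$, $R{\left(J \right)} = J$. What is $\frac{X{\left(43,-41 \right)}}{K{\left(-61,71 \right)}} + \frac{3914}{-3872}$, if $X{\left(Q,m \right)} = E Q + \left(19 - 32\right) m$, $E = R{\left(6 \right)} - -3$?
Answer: $\frac{71569}{5808} \approx 12.322$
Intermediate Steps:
$E = 9$ ($E = 6 - -3 = 6 + 3 = 9$)
$X{\left(Q,m \right)} = - 13 m + 9 Q$ ($X{\left(Q,m \right)} = 9 Q + \left(19 - 32\right) m = 9 Q - 13 m = - 13 m + 9 Q$)
$K{\left(q,t \right)} = -2 + t$ ($K{\left(q,t \right)} = -2 + \frac{t + t}{2} = -2 + \frac{2 t}{2} = -2 + t$)
$\frac{X{\left(43,-41 \right)}}{K{\left(-61,71 \right)}} + \frac{3914}{-3872} = \frac{\left(-13\right) \left(-41\right) + 9 \cdot 43}{-2 + 71} + \frac{3914}{-3872} = \frac{533 + 387}{69} + 3914 \left(- \frac{1}{3872}\right) = 920 \cdot \frac{1}{69} - \frac{1957}{1936} = \frac{40}{3} - \frac{1957}{1936} = \frac{71569}{5808}$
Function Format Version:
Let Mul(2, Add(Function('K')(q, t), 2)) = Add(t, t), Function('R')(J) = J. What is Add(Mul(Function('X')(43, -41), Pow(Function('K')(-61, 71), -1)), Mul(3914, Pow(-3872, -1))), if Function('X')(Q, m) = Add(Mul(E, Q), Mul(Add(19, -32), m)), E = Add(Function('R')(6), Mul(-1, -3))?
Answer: Rational(71569, 5808) ≈ 12.322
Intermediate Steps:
E = 9 (E = Add(6, Mul(-1, -3)) = Add(6, 3) = 9)
Function('X')(Q, m) = Add(Mul(-13, m), Mul(9, Q)) (Function('X')(Q, m) = Add(Mul(9, Q), Mul(Add(19, -32), m)) = Add(Mul(9, Q), Mul(-13, m)) = Add(Mul(-13, m), Mul(9, Q)))
Function('K')(q, t) = Add(-2, t) (Function('K')(q, t) = Add(-2, Mul(Rational(1, 2), Add(t, t))) = Add(-2, Mul(Rational(1, 2), Mul(2, t))) = Add(-2, t))
Add(Mul(Function('X')(43, -41), Pow(Function('K')(-61, 71), -1)), Mul(3914, Pow(-3872, -1))) = Add(Mul(Add(Mul(-13, -41), Mul(9, 43)), Pow(Add(-2, 71), -1)), Mul(3914, Pow(-3872, -1))) = Add(Mul(Add(533, 387), Pow(69, -1)), Mul(3914, Rational(-1, 3872))) = Add(Mul(920, Rational(1, 69)), Rational(-1957, 1936)) = Add(Rational(40, 3), Rational(-1957, 1936)) = Rational(71569, 5808)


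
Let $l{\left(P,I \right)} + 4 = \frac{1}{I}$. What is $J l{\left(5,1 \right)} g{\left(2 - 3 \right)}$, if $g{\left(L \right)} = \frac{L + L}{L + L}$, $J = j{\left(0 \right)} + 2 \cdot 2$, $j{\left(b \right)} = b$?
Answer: $-12$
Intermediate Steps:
$l{\left(P,I \right)} = -4 + \frac{1}{I}$
$J = 4$ ($J = 0 + 2 \cdot 2 = 0 + 4 = 4$)
$g{\left(L \right)} = 1$ ($g{\left(L \right)} = \frac{2 L}{2 L} = 2 L \frac{1}{2 L} = 1$)
$J l{\left(5,1 \right)} g{\left(2 - 3 \right)} = 4 \left(-4 + 1^{-1}\right) 1 = 4 \left(-4 + 1\right) 1 = 4 \left(-3\right) 1 = \left(-12\right) 1 = -12$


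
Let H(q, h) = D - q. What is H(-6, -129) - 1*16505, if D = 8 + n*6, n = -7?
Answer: -16533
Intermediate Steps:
D = -34 (D = 8 - 7*6 = 8 - 42 = -34)
H(q, h) = -34 - q
H(-6, -129) - 1*16505 = (-34 - 1*(-6)) - 1*16505 = (-34 + 6) - 16505 = -28 - 16505 = -16533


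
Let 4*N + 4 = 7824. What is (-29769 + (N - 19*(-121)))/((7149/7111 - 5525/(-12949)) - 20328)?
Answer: 2349429849585/1871677270516 ≈ 1.2553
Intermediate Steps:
N = 1955 (N = -1 + (1/4)*7824 = -1 + 1956 = 1955)
(-29769 + (N - 19*(-121)))/((7149/7111 - 5525/(-12949)) - 20328) = (-29769 + (1955 - 19*(-121)))/((7149/7111 - 5525/(-12949)) - 20328) = (-29769 + (1955 - 1*(-2299)))/((7149*(1/7111) - 5525*(-1/12949)) - 20328) = (-29769 + (1955 + 2299))/((7149/7111 + 5525/12949) - 20328) = (-29769 + 4254)/(131860676/92080339 - 20328) = -25515/(-1871677270516/92080339) = -25515*(-92080339/1871677270516) = 2349429849585/1871677270516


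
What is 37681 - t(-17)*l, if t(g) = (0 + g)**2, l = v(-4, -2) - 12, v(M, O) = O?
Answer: 41727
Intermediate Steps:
l = -14 (l = -2 - 12 = -14)
t(g) = g**2
37681 - t(-17)*l = 37681 - (-17)**2*(-14) = 37681 - 289*(-14) = 37681 - 1*(-4046) = 37681 + 4046 = 41727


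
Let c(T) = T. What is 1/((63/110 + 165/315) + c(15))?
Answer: 2310/37183 ≈ 0.062125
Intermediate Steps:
1/((63/110 + 165/315) + c(15)) = 1/((63/110 + 165/315) + 15) = 1/((63*(1/110) + 165*(1/315)) + 15) = 1/((63/110 + 11/21) + 15) = 1/(2533/2310 + 15) = 1/(37183/2310) = 2310/37183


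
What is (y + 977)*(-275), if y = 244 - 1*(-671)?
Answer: -520300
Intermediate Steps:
y = 915 (y = 244 + 671 = 915)
(y + 977)*(-275) = (915 + 977)*(-275) = 1892*(-275) = -520300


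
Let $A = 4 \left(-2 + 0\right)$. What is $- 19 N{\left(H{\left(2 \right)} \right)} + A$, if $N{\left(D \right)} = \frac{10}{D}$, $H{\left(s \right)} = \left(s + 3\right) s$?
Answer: $-27$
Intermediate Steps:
$A = -8$ ($A = 4 \left(-2\right) = -8$)
$H{\left(s \right)} = s \left(3 + s\right)$ ($H{\left(s \right)} = \left(3 + s\right) s = s \left(3 + s\right)$)
$- 19 N{\left(H{\left(2 \right)} \right)} + A = - 19 \frac{10}{2 \left(3 + 2\right)} - 8 = - 19 \frac{10}{2 \cdot 5} - 8 = - 19 \cdot \frac{10}{10} - 8 = - 19 \cdot 10 \cdot \frac{1}{10} - 8 = \left(-19\right) 1 - 8 = -19 - 8 = -27$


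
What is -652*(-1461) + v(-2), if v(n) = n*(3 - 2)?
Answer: 952570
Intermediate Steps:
v(n) = n (v(n) = n*1 = n)
-652*(-1461) + v(-2) = -652*(-1461) - 2 = 952572 - 2 = 952570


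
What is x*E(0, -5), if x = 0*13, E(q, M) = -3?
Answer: 0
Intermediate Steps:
x = 0
x*E(0, -5) = 0*(-3) = 0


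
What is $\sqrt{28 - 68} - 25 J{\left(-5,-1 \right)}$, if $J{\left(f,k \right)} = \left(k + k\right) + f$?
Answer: $175 + 2 i \sqrt{10} \approx 175.0 + 6.3246 i$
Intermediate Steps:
$J{\left(f,k \right)} = f + 2 k$ ($J{\left(f,k \right)} = 2 k + f = f + 2 k$)
$\sqrt{28 - 68} - 25 J{\left(-5,-1 \right)} = \sqrt{28 - 68} - 25 \left(-5 + 2 \left(-1\right)\right) = \sqrt{-40} - 25 \left(-5 - 2\right) = 2 i \sqrt{10} - -175 = 2 i \sqrt{10} + 175 = 175 + 2 i \sqrt{10}$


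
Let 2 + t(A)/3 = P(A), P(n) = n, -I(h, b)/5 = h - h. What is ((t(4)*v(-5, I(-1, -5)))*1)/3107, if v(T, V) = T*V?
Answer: 0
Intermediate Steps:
I(h, b) = 0 (I(h, b) = -5*(h - h) = -5*0 = 0)
t(A) = -6 + 3*A
((t(4)*v(-5, I(-1, -5)))*1)/3107 = (((-6 + 3*4)*(-5*0))*1)/3107 = (((-6 + 12)*0)*1)*(1/3107) = ((6*0)*1)*(1/3107) = (0*1)*(1/3107) = 0*(1/3107) = 0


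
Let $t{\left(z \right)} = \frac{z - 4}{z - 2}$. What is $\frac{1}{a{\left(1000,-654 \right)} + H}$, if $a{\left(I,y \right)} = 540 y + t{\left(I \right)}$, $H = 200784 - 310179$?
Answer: $- \frac{499}{230814447} \approx -2.1619 \cdot 10^{-6}$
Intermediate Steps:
$t{\left(z \right)} = \frac{-4 + z}{-2 + z}$
$H = -109395$ ($H = 200784 - 310179 = -109395$)
$a{\left(I,y \right)} = 540 y + \frac{-4 + I}{-2 + I}$
$\frac{1}{a{\left(1000,-654 \right)} + H} = \frac{1}{\frac{-4 + 1000 + 540 \left(-654\right) \left(-2 + 1000\right)}{-2 + 1000} - 109395} = \frac{1}{\frac{-4 + 1000 + 540 \left(-654\right) 998}{998} - 109395} = \frac{1}{\frac{-4 + 1000 - 352453680}{998} - 109395} = \frac{1}{\frac{1}{998} \left(-352452684\right) - 109395} = \frac{1}{- \frac{176226342}{499} - 109395} = \frac{1}{- \frac{230814447}{499}} = - \frac{499}{230814447}$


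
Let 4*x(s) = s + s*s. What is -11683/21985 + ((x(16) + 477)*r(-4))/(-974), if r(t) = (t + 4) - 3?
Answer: 24566233/21413390 ≈ 1.1472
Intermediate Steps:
r(t) = 1 + t (r(t) = (4 + t) - 3 = 1 + t)
x(s) = s/4 + s²/4 (x(s) = (s + s*s)/4 = (s + s²)/4 = s/4 + s²/4)
-11683/21985 + ((x(16) + 477)*r(-4))/(-974) = -11683/21985 + (((¼)*16*(1 + 16) + 477)*(1 - 4))/(-974) = -11683*1/21985 + (((¼)*16*17 + 477)*(-3))*(-1/974) = -11683/21985 + ((68 + 477)*(-3))*(-1/974) = -11683/21985 + (545*(-3))*(-1/974) = -11683/21985 - 1635*(-1/974) = -11683/21985 + 1635/974 = 24566233/21413390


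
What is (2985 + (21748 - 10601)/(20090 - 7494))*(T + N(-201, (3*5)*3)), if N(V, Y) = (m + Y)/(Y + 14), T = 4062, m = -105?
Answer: 4505665188393/371582 ≈ 1.2126e+7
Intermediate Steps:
N(V, Y) = (-105 + Y)/(14 + Y) (N(V, Y) = (-105 + Y)/(Y + 14) = (-105 + Y)/(14 + Y))
(2985 + (21748 - 10601)/(20090 - 7494))*(T + N(-201, (3*5)*3)) = (2985 + (21748 - 10601)/(20090 - 7494))*(4062 + (-105 + (3*5)*3)/(14 + (3*5)*3)) = (2985 + 11147/12596)*(4062 + (-105 + 15*3)/(14 + 15*3)) = (2985 + 11147*(1/12596))*(4062 + (-105 + 45)/(14 + 45)) = (2985 + 11147/12596)*(4062 - 60/59) = 37610207*(4062 + (1/59)*(-60))/12596 = 37610207*(4062 - 60/59)/12596 = (37610207/12596)*(239598/59) = 4505665188393/371582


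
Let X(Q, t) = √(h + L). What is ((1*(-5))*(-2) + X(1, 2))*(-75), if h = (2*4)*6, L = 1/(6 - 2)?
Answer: -750 - 75*√193/2 ≈ -1271.0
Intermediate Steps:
L = ¼ (L = 1/4 = ¼ ≈ 0.25000)
h = 48 (h = 8*6 = 48)
X(Q, t) = √193/2 (X(Q, t) = √(48 + ¼) = √(193/4) = √193/2)
((1*(-5))*(-2) + X(1, 2))*(-75) = ((1*(-5))*(-2) + √193/2)*(-75) = (-5*(-2) + √193/2)*(-75) = (10 + √193/2)*(-75) = -750 - 75*√193/2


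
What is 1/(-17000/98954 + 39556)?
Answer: 49477/1957103712 ≈ 2.5281e-5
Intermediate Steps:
1/(-17000/98954 + 39556) = 1/(-17000*1/98954 + 39556) = 1/(-8500/49477 + 39556) = 1/(1957103712/49477) = 49477/1957103712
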